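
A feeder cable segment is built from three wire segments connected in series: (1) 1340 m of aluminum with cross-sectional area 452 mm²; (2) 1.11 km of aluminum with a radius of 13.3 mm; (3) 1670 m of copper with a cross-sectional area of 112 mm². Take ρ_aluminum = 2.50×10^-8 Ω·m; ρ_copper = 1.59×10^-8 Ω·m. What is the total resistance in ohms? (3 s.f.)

0.361 Ω

Seg 1: A = 452 mm² = 4.520e-04 m²
R_1 = (2.50×10^-8)(1340)/(4.520e-04) = 0.07412 Ω
Seg 2: A = πr² = π(1.3300e-02 m)² = 5.557e-04 m²
R_2 = (2.50×10^-8)(1110)/(5.557e-04) = 0.04994 Ω
Seg 3: A = 112 mm² = 1.120e-04 m²
R_3 = (1.59×10^-8)(1670)/(1.120e-04) = 0.2371 Ω
R_total = R_1 + R_2 + R_3 = 0.361 Ω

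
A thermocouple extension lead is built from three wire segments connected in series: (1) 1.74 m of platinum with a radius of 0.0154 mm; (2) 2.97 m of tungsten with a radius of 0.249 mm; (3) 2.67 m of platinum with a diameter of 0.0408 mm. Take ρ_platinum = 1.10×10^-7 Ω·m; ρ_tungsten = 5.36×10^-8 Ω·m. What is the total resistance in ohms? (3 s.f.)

482 Ω

Seg 1: A = πr² = π(1.5400e-05 m)² = 7.451e-10 m²
R_1 = (1.10×10^-7)(1.74)/(7.451e-10) = 256.9 Ω
Seg 2: A = πr² = π(2.4900e-04 m)² = 1.948e-07 m²
R_2 = (5.36×10^-8)(2.97)/(1.948e-07) = 0.8173 Ω
Seg 3: A = π(d/2)² = π(2.0400e-05 m)² = 1.307e-09 m²
R_3 = (1.10×10^-7)(2.67)/(1.307e-09) = 224.6 Ω
R_total = R_1 + R_2 + R_3 = 482 Ω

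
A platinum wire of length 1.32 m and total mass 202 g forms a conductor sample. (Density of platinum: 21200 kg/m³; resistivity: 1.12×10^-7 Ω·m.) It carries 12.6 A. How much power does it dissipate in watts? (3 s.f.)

3.25 W

A = m/(density·L) = 0.202/(21200×1.32) = 7.2184e-06 m²
R = ρL/A = (1.12×10^-7)(1.32)/(7.2184e-06) = 0.02048 Ω
P = I²R = (12.6)² × 0.02048 = 3.25 W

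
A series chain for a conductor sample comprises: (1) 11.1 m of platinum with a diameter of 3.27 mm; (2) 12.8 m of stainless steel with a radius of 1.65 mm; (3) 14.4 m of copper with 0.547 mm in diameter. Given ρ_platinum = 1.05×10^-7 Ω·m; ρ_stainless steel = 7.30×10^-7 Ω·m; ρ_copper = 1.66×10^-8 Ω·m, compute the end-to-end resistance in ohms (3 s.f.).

2.25 Ω

Seg 1: A = π(d/2)² = π(1.6350e-03 m)² = 8.398e-06 m²
R_1 = (1.05×10^-7)(11.1)/(8.398e-06) = 0.1388 Ω
Seg 2: A = πr² = π(1.6500e-03 m)² = 8.553e-06 m²
R_2 = (7.30×10^-7)(12.8)/(8.553e-06) = 1.092 Ω
Seg 3: A = π(d/2)² = π(2.7350e-04 m)² = 2.350e-07 m²
R_3 = (1.66×10^-8)(14.4)/(2.350e-07) = 1.017 Ω
R_total = R_1 + R_2 + R_3 = 2.25 Ω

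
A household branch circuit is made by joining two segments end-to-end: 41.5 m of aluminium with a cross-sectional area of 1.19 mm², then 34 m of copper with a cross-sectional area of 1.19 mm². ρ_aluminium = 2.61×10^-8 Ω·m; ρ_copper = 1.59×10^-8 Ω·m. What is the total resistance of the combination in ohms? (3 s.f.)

1.36 Ω

Segment 1: A = 1.19 mm² = 1.190e-06 m²
R₁ = ρL/A = (2.61×10^-8)(41.5)/(1.190e-06) = 0.9102 Ω
R₂ = (1.59×10^-8)(34)/(1.190e-06) = 0.4543 Ω
R = R₁ + R₂ = 1.36 Ω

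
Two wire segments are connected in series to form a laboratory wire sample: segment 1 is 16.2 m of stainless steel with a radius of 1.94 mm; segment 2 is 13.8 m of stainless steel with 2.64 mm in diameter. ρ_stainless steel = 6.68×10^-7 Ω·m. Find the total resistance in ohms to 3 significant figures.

2.60 Ω

Segment 1: A = πr² = π(1.9400e-03 m)² = 1.182e-05 m²
R₁ = ρL/A = (6.68×10^-7)(16.2)/(1.182e-05) = 0.9152 Ω
Segment 2: A = π(d/2)² = π(1.3200e-03 m)² = 5.474e-06 m²
R₂ = (6.68×10^-7)(13.8)/(5.474e-06) = 1.684 Ω
R = R₁ + R₂ = 2.60 Ω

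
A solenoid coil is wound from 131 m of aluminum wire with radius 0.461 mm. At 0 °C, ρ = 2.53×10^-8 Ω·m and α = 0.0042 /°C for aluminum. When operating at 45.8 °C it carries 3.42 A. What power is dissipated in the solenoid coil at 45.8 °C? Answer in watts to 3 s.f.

A = πr² = π(4.6100e-04 m)² = 6.677e-07 m²
R₍0₎ = ρL/A = (2.53×10^-8)(131)/(6.677e-07) = 4.964 Ω
R₍45.8₎ = R₍0₎(1 + αΔT) = 4.964 × (1 + 0.0042×45.8) = 5.919 Ω
P = I²R = (3.42)² × 5.919 = 69.2 W

69.2 W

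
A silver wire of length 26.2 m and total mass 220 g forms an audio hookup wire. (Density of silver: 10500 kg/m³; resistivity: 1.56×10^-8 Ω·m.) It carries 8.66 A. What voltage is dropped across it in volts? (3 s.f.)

A = m/(density·L) = 0.22/(10500×26.2) = 7.9971e-07 m²
R = ρL/A = (1.56×10^-8)(26.2)/(7.9971e-07) = 0.5111 Ω
V = IR = 8.66 × 0.5111 = 4.43 V

4.43 V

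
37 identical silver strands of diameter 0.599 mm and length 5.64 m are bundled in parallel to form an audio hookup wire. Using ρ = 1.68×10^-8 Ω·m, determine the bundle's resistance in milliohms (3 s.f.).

9.09 mΩ

A_strand = π(2.9950e-04 m)² = 2.818e-07 m²
R_strand = ρL/A = (1.68×10^-8)(5.64)/(2.818e-07) = 0.3362 Ω
R_total = R_strand/N = 0.3362/37 = 9.09 mΩ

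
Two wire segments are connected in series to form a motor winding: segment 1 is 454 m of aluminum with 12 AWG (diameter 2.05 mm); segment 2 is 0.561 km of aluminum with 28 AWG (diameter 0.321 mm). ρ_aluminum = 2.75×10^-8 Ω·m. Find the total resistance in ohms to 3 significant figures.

Segment 1: A = π(2.05/2 mm)² = π(1.0250e-03 m)² = 3.301e-06 m²
R₁ = ρL/A = (2.75×10^-8)(454)/(3.301e-06) = 3.783 Ω
Segment 2: A = π(0.321/2 mm)² = π(1.6050e-04 m)² = 8.093e-08 m²
R₂ = (2.75×10^-8)(561)/(8.093e-08) = 190.6 Ω
R = R₁ + R₂ = 194 Ω

194 Ω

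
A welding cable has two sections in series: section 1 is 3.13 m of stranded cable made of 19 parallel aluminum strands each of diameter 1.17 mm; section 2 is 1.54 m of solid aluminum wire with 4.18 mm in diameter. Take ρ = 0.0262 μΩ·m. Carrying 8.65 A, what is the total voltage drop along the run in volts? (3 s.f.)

0.0602 V

ρ = 0.0262 μΩ·m = 2.62×10^-8 Ω·m
Section 1: A_strand = π(5.8500e-04)² = 1.075e-06 m²; R₁ = ρL/(N·A_s) = (2.62×10^-8)(3.13)/(19×1.075e-06) = 0.004014 Ω
Section 2: A = π(d/2)² = π(2.0900e-03 m)² = 1.372e-05 m²
R₂ = (2.62×10^-8)(1.54)/(1.372e-05) = 0.00294 Ω
R = R₁ + R₂ = 0.006955 Ω
V = IR = 8.65 × 0.006955 = 0.0602 V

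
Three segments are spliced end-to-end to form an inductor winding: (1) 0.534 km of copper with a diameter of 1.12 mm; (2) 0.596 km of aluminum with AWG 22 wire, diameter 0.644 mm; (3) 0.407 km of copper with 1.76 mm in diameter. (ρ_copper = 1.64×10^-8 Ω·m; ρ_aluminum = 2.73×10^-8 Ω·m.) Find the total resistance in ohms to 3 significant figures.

61.6 Ω

Seg 1: A = π(d/2)² = π(5.6000e-04 m)² = 9.852e-07 m²
R_1 = (1.64×10^-8)(534)/(9.852e-07) = 8.889 Ω
Seg 2: A = π(0.644/2 mm)² = π(3.2200e-04 m)² = 3.257e-07 m²
R_2 = (2.73×10^-8)(596)/(3.257e-07) = 49.95 Ω
Seg 3: A = π(d/2)² = π(8.8000e-04 m)² = 2.433e-06 m²
R_3 = (1.64×10^-8)(407)/(2.433e-06) = 2.744 Ω
R_total = R_1 + R_2 + R_3 = 61.6 Ω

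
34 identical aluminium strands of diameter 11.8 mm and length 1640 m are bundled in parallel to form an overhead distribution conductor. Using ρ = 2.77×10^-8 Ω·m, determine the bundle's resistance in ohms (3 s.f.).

A_strand = π(5.9000e-03 m)² = 1.094e-04 m²
R_strand = ρL/A = (2.77×10^-8)(1640)/(1.094e-04) = 0.4154 Ω
R_total = R_strand/N = 0.4154/34 = 0.0122 Ω

0.0122 Ω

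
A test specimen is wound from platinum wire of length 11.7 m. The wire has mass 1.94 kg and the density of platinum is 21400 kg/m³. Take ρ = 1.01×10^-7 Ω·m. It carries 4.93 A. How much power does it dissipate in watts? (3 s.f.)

A = m/(density·L) = 1.94/(21400×11.7) = 7.7482e-06 m²
R = ρL/A = (1.01×10^-7)(11.7)/(7.7482e-06) = 0.1525 Ω
P = I²R = (4.93)² × 0.1525 = 3.71 W

3.71 W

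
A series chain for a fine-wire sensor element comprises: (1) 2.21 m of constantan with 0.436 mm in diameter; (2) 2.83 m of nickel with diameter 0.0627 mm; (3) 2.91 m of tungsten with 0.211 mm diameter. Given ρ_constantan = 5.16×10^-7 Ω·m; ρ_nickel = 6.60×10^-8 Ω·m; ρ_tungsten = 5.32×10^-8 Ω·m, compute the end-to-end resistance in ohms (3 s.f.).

72.6 Ω

Seg 1: A = π(d/2)² = π(2.1800e-04 m)² = 1.493e-07 m²
R_1 = (5.16×10^-7)(2.21)/(1.493e-07) = 7.638 Ω
Seg 2: A = π(d/2)² = π(3.1350e-05 m)² = 3.088e-09 m²
R_2 = (6.60×10^-8)(2.83)/(3.088e-09) = 60.49 Ω
Seg 3: A = π(d/2)² = π(1.0550e-04 m)² = 3.497e-08 m²
R_3 = (5.32×10^-8)(2.91)/(3.497e-08) = 4.427 Ω
R_total = R_1 + R_2 + R_3 = 72.6 Ω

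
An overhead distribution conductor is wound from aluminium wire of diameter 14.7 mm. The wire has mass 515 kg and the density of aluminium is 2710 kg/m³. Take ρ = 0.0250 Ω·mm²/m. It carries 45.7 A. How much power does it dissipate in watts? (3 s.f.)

344 W

ρ = 0.0250 Ω·mm²/m = 2.50×10^-8 Ω·m
A = π(d/2)² = π(7.3500e-03 m)² = 1.6972e-04 m²
L = m/(density·A) = 515/(2710×1.6972e-04) = 1120 m
R = ρL/A = (2.50×10^-8)(1120)/(1.6972e-04) = 0.1649 Ω
P = I²R = (45.7)² × 0.1649 = 344 W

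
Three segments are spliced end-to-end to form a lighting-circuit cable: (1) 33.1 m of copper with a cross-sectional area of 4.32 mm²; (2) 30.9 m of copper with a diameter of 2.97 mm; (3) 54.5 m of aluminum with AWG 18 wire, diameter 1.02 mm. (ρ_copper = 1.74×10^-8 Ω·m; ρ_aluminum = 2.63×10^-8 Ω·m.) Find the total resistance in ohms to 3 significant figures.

Seg 1: A = 4.32 mm² = 4.320e-06 m²
R_1 = (1.74×10^-8)(33.1)/(4.320e-06) = 0.1333 Ω
Seg 2: A = π(d/2)² = π(1.4850e-03 m)² = 6.928e-06 m²
R_2 = (1.74×10^-8)(30.9)/(6.928e-06) = 0.07761 Ω
Seg 3: A = π(1.02/2 mm)² = π(5.1000e-04 m)² = 8.171e-07 m²
R_3 = (2.63×10^-8)(54.5)/(8.171e-07) = 1.754 Ω
R_total = R_1 + R_2 + R_3 = 1.97 Ω

1.97 Ω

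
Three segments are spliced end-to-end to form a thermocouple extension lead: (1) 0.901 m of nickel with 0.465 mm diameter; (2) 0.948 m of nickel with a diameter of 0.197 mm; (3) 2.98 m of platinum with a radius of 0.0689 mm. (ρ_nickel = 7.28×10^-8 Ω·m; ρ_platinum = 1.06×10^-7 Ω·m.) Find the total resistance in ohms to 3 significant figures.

Seg 1: A = π(d/2)² = π(2.3250e-04 m)² = 1.698e-07 m²
R_1 = (7.28×10^-8)(0.901)/(1.698e-07) = 0.3862 Ω
Seg 2: A = π(d/2)² = π(9.8500e-05 m)² = 3.048e-08 m²
R_2 = (7.28×10^-8)(0.948)/(3.048e-08) = 2.264 Ω
Seg 3: A = πr² = π(6.8900e-05 m)² = 1.491e-08 m²
R_3 = (1.06×10^-7)(2.98)/(1.491e-08) = 21.18 Ω
R_total = R_1 + R_2 + R_3 = 23.8 Ω

23.8 Ω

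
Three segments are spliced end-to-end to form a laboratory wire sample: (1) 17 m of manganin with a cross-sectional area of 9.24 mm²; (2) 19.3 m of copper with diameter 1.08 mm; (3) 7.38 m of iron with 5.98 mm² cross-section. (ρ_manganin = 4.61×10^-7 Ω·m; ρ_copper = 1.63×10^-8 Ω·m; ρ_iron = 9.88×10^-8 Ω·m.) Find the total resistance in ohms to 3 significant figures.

Seg 1: A = 9.24 mm² = 9.240e-06 m²
R_1 = (4.61×10^-7)(17)/(9.240e-06) = 0.8482 Ω
Seg 2: A = π(d/2)² = π(5.4000e-04 m)² = 9.161e-07 m²
R_2 = (1.63×10^-8)(19.3)/(9.161e-07) = 0.3434 Ω
Seg 3: A = 5.98 mm² = 5.980e-06 m²
R_3 = (9.88×10^-8)(7.38)/(5.980e-06) = 0.1219 Ω
R_total = R_1 + R_2 + R_3 = 1.31 Ω

1.31 Ω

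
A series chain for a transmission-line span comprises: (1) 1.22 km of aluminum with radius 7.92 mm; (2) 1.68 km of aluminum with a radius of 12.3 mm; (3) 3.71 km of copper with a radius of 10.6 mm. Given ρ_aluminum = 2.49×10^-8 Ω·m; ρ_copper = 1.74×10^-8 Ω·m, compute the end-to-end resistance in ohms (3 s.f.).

Seg 1: A = πr² = π(7.9200e-03 m)² = 1.971e-04 m²
R_1 = (2.49×10^-8)(1220)/(1.971e-04) = 0.1542 Ω
Seg 2: A = πr² = π(1.2300e-02 m)² = 4.753e-04 m²
R_2 = (2.49×10^-8)(1680)/(4.753e-04) = 0.08801 Ω
Seg 3: A = πr² = π(1.0600e-02 m)² = 3.530e-04 m²
R_3 = (1.74×10^-8)(3710)/(3.530e-04) = 0.1829 Ω
R_total = R_1 + R_2 + R_3 = 0.425 Ω

0.425 Ω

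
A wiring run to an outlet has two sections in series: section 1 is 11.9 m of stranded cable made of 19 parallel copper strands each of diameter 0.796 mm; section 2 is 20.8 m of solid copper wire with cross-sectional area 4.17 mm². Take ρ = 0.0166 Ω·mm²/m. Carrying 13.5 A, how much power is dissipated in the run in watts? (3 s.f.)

18.9 W

ρ = 0.0166 Ω·mm²/m = 1.66×10^-8 Ω·m
Section 1: A_strand = π(3.9800e-04)² = 4.976e-07 m²; R₁ = ρL/(N·A_s) = (1.66×10^-8)(11.9)/(19×4.976e-07) = 0.02089 Ω
Section 2: A = 4.17 mm² = 4.170e-06 m²
R₂ = (1.66×10^-8)(20.8)/(4.170e-06) = 0.0828 Ω
R = R₁ + R₂ = 0.1037 Ω
P = I²R = (13.5)² × 0.1037 = 18.9 W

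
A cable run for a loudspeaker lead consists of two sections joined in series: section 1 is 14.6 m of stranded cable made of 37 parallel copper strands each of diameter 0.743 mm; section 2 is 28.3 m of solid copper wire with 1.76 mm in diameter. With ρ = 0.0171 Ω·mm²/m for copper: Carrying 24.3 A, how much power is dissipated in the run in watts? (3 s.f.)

ρ = 0.0171 Ω·mm²/m = 1.71×10^-8 Ω·m
Section 1: A_strand = π(3.7150e-04)² = 4.336e-07 m²; R₁ = ρL/(N·A_s) = (1.71×10^-8)(14.6)/(37×4.336e-07) = 0.01556 Ω
Section 2: A = π(d/2)² = π(8.8000e-04 m)² = 2.433e-06 m²
R₂ = (1.71×10^-8)(28.3)/(2.433e-06) = 0.1989 Ω
R = R₁ + R₂ = 0.2145 Ω
P = I²R = (24.3)² × 0.2145 = 127 W

127 W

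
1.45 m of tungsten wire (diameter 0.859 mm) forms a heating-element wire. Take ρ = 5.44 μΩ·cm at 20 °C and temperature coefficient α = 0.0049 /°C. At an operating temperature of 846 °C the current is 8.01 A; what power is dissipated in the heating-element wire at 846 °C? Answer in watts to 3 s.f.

44.1 W

ρ = 5.44 μΩ·cm = 5.44×10^-8 Ω·m
A = π(d/2)² = π(4.2950e-04 m)² = 5.795e-07 m²
R₍20₎ = ρL/A = (5.44×10^-8)(1.45)/(5.795e-07) = 0.1361 Ω
R₍846₎ = R₍20₎(1 + αΔT) = 0.1361 × (1 + 0.0049×826) = 0.687 Ω
P = I²R = (8.01)² × 0.687 = 44.1 W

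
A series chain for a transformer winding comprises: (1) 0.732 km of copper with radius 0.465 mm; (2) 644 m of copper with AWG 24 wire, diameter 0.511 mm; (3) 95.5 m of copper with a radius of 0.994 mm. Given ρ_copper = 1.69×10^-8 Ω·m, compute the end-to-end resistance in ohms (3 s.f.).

Seg 1: A = πr² = π(4.6500e-04 m)² = 6.793e-07 m²
R_1 = (1.69×10^-8)(732)/(6.793e-07) = 18.21 Ω
Seg 2: A = π(0.511/2 mm)² = π(2.5550e-04 m)² = 2.051e-07 m²
R_2 = (1.69×10^-8)(644)/(2.051e-07) = 53.07 Ω
Seg 3: A = πr² = π(9.9400e-04 m)² = 3.104e-06 m²
R_3 = (1.69×10^-8)(95.5)/(3.104e-06) = 0.52 Ω
R_total = R_1 + R_2 + R_3 = 71.8 Ω

71.8 Ω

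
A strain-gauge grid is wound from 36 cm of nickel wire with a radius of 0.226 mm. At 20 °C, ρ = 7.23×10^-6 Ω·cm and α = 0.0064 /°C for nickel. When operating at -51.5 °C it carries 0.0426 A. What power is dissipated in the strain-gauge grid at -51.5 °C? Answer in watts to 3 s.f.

1.60×10^-4 W

ρ = 7.23×10^-6 Ω·cm = 7.23×10^-8 Ω·m
A = πr² = π(2.2600e-04 m)² = 1.605e-07 m²
R₍20₎ = ρL/A = (7.23×10^-8)(0.36)/(1.605e-07) = 0.1622 Ω
R₍-51.5₎ = R₍20₎(1 + αΔT) = 0.1622 × (1 + 0.0064×-71.5) = 0.08798 Ω
P = I²R = (0.0426)² × 0.08798 = 1.60×10^-4 W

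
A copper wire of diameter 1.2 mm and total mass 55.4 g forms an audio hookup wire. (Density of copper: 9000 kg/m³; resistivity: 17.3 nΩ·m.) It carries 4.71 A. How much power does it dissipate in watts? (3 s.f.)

1.85 W

ρ = 17.3 nΩ·m = 1.73×10^-8 Ω·m
A = π(d/2)² = π(6.0000e-04 m)² = 1.1310e-06 m²
L = m/(density·A) = 0.0554/(9000×1.1310e-06) = 5.443 m
R = ρL/A = (1.73×10^-8)(5.443)/(1.1310e-06) = 0.08325 Ω
P = I²R = (4.71)² × 0.08325 = 1.85 W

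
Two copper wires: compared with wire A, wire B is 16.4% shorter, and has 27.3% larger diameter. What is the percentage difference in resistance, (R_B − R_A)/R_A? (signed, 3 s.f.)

-48.4%

R ∝ L/d², so R_B/R_A = (1 − 16.4/100) × (1 + 27.3/100)⁻²
= 0.836 × 0.6171 = 0.5159
(R_B − R_A)/R_A = 0.5159 − 1 = -48.4%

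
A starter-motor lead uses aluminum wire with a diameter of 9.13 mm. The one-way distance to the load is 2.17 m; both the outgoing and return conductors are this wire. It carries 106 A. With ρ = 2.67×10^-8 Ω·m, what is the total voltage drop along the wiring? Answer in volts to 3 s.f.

0.188 V

A = π(d/2)² = π(4.5650e-03 m)² = 6.547e-05 m²
Total conductor length (both ways) L = 2 × 2.17 = 4.34 m
R = ρL/A = (2.67×10^-8)(4.34)/(6.547e-05) = 0.00177 Ω
V = IR = 106 × 0.00177 = 0.188 V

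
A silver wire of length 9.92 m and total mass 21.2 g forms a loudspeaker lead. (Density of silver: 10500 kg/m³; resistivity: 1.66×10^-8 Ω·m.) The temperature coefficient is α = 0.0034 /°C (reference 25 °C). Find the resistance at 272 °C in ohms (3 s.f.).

A = m/(density·L) = 0.0212/(10500×9.92) = 2.0353e-07 m²
R = ρL/A = (1.66×10^-8)(9.92)/(2.0353e-07) = 0.8091 Ω
R(272 °C) = 0.8091 × (1 + 0.0034×247) = 1.49 Ω

1.49 Ω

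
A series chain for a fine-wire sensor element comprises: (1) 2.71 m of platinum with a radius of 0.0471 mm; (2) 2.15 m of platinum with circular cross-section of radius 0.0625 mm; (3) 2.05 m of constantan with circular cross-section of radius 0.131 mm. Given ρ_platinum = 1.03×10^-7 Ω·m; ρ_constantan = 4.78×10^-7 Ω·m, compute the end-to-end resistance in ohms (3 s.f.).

Seg 1: A = πr² = π(4.7100e-05 m)² = 6.969e-09 m²
R_1 = (1.03×10^-7)(2.71)/(6.969e-09) = 40.05 Ω
Seg 2: A = πr² = π(6.2500e-05 m)² = 1.227e-08 m²
R_2 = (1.03×10^-7)(2.15)/(1.227e-08) = 18.05 Ω
Seg 3: A = πr² = π(1.3100e-04 m)² = 5.391e-08 m²
R_3 = (4.78×10^-7)(2.05)/(5.391e-08) = 18.18 Ω
R_total = R_1 + R_2 + R_3 = 76.3 Ω

76.3 Ω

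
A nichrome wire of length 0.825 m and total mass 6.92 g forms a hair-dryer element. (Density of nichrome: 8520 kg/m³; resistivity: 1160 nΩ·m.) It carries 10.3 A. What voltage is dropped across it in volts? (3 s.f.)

ρ = 1160 nΩ·m = 1.16×10^-6 Ω·m
A = m/(density·L) = 0.00692/(8520×0.825) = 9.8449e-07 m²
R = ρL/A = (1.16×10^-6)(0.825)/(9.8449e-07) = 0.9721 Ω
V = IR = 10.3 × 0.9721 = 10.0 V

10.0 V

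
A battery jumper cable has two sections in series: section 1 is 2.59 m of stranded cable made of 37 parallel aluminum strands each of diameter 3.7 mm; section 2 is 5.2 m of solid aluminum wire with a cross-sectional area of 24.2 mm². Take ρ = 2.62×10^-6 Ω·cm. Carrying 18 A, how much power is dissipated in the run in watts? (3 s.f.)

1.88 W

ρ = 2.62×10^-6 Ω·cm = 2.62×10^-8 Ω·m
Section 1: A_strand = π(1.8500e-03)² = 1.075e-05 m²; R₁ = ρL/(N·A_s) = (2.62×10^-8)(2.59)/(37×1.075e-05) = 1.706×10^-4 Ω
Section 2: A = 24.2 mm² = 2.420e-05 m²
R₂ = (2.62×10^-8)(5.2)/(2.420e-05) = 0.00563 Ω
R = R₁ + R₂ = 0.0058 Ω
P = I²R = (18)² × 0.0058 = 1.88 W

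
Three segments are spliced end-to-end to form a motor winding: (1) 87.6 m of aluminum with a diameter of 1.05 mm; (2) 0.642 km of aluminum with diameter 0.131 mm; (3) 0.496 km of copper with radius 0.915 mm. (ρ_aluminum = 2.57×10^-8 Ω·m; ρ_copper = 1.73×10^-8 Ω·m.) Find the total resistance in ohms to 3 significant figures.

1230 Ω

Seg 1: A = π(d/2)² = π(5.2500e-04 m)² = 8.659e-07 m²
R_1 = (2.57×10^-8)(87.6)/(8.659e-07) = 2.6 Ω
Seg 2: A = π(d/2)² = π(6.5500e-05 m)² = 1.348e-08 m²
R_2 = (2.57×10^-8)(642)/(1.348e-08) = 1224 Ω
Seg 3: A = πr² = π(9.1500e-04 m)² = 2.630e-06 m²
R_3 = (1.73×10^-8)(496)/(2.630e-06) = 3.262 Ω
R_total = R_1 + R_2 + R_3 = 1230 Ω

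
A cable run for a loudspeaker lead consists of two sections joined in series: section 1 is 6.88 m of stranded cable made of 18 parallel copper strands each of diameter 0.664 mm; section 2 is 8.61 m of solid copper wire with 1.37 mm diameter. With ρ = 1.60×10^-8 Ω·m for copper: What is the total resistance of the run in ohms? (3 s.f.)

0.111 Ω

Section 1: A_strand = π(3.3200e-04)² = 3.463e-07 m²; R₁ = ρL/(N·A_s) = (1.60×10^-8)(6.88)/(18×3.463e-07) = 0.01766 Ω
Section 2: A = π(d/2)² = π(6.8500e-04 m)² = 1.474e-06 m²
R₂ = (1.60×10^-8)(8.61)/(1.474e-06) = 0.09345 Ω
R = R₁ + R₂ = 0.111 Ω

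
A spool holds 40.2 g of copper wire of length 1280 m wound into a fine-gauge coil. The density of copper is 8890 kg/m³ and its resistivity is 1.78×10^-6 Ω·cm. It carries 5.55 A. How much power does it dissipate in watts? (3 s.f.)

1.99×10^5 W

ρ = 1.78×10^-6 Ω·cm = 1.78×10^-8 Ω·m
A = m/(density·L) = 0.0402/(8890×1280) = 3.5328e-09 m²
R = ρL/A = (1.78×10^-8)(1280)/(3.5328e-09) = 6449 Ω
P = I²R = (5.55)² × 6449 = 1.99×10^5 W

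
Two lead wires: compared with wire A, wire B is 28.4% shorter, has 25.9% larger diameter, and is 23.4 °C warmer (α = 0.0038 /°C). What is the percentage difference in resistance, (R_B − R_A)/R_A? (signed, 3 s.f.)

R ∝ ρL/d² with ρ ∝ (1+αΔT), so R_B/R_A = (1 − 28.4/100) × (1 + 25.9/100)⁻² × (1 + 0.0038×23.4)
= 0.716 × 0.6309 × 1.089 = 0.4919
(R_B − R_A)/R_A = 0.4919 − 1 = -50.8%

-50.8%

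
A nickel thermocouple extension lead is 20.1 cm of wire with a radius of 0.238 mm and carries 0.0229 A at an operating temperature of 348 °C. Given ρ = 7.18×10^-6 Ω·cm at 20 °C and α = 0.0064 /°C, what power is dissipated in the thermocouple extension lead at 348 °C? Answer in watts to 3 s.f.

1.32×10^-4 W

ρ = 7.18×10^-6 Ω·cm = 7.18×10^-8 Ω·m
A = πr² = π(2.3800e-04 m)² = 1.780e-07 m²
R₍20₎ = ρL/A = (7.18×10^-8)(0.201)/(1.780e-07) = 0.0811 Ω
R₍348₎ = R₍20₎(1 + αΔT) = 0.0811 × (1 + 0.0064×328) = 0.2513 Ω
P = I²R = (0.0229)² × 0.2513 = 1.32×10^-4 W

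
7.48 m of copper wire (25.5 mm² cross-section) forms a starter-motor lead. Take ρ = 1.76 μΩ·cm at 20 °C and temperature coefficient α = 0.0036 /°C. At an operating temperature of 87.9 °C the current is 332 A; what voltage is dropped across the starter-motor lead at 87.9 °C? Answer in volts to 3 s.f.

2.13 V

ρ = 1.76 μΩ·cm = 1.76×10^-8 Ω·m
A = 25.5 mm² = 2.550e-05 m²
R₍20₎ = ρL/A = (1.76×10^-8)(7.48)/(2.550e-05) = 0.005163 Ω
R₍87.9₎ = R₍20₎(1 + αΔT) = 0.005163 × (1 + 0.0036×67.9) = 0.006425 Ω
V = IR = 332 × 0.006425 = 2.13 V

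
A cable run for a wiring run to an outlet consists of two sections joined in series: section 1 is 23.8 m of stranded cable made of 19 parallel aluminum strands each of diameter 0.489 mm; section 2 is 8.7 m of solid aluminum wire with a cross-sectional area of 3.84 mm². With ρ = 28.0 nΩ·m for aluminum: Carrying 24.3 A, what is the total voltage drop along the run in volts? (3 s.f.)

ρ = 28.0 nΩ·m = 2.80×10^-8 Ω·m
Section 1: A_strand = π(2.4450e-04)² = 1.878e-07 m²; R₁ = ρL/(N·A_s) = (2.80×10^-8)(23.8)/(19×1.878e-07) = 0.1868 Ω
Section 2: A = 3.84 mm² = 3.840e-06 m²
R₂ = (2.80×10^-8)(8.7)/(3.840e-06) = 0.06344 Ω
R = R₁ + R₂ = 0.2502 Ω
V = IR = 24.3 × 0.2502 = 6.08 V

6.08 V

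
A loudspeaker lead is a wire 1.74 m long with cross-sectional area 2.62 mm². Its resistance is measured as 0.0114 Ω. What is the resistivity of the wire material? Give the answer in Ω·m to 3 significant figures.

A = 2.62 mm² = 2.620e-06 m²
ρ = RA/L = (0.0114)(2.620e-06)/(1.74) = 1.72×10^-8 Ω·m

1.72×10^-8 Ω·m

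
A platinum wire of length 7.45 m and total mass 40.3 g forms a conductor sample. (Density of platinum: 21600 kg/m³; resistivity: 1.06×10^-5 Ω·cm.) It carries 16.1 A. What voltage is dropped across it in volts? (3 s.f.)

50.8 V

ρ = 1.06×10^-5 Ω·cm = 1.06×10^-7 Ω·m
A = m/(density·L) = 0.0403/(21600×7.45) = 2.5043e-07 m²
R = ρL/A = (1.06×10^-7)(7.45)/(2.5043e-07) = 3.153 Ω
V = IR = 16.1 × 3.153 = 50.8 V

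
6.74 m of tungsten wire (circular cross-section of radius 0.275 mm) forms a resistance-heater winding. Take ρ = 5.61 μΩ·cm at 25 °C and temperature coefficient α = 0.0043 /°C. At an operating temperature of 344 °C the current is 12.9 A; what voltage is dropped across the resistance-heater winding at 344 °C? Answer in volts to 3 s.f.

48.7 V

ρ = 5.61 μΩ·cm = 5.61×10^-8 Ω·m
A = πr² = π(2.7500e-04 m)² = 2.376e-07 m²
R₍25₎ = ρL/A = (5.61×10^-8)(6.74)/(2.376e-07) = 1.592 Ω
R₍344₎ = R₍25₎(1 + αΔT) = 1.592 × (1 + 0.0043×319) = 3.775 Ω
V = IR = 12.9 × 3.775 = 48.7 V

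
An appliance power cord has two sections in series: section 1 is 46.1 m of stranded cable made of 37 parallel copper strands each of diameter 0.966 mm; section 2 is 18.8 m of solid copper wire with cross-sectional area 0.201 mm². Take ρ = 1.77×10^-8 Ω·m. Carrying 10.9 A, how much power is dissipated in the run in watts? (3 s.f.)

200 W

Section 1: A_strand = π(4.8300e-04)² = 7.329e-07 m²; R₁ = ρL/(N·A_s) = (1.77×10^-8)(46.1)/(37×7.329e-07) = 0.03009 Ω
Section 2: A = 0.201 mm² = 2.010e-07 m²
R₂ = (1.77×10^-8)(18.8)/(2.010e-07) = 1.656 Ω
R = R₁ + R₂ = 1.686 Ω
P = I²R = (10.9)² × 1.686 = 200 W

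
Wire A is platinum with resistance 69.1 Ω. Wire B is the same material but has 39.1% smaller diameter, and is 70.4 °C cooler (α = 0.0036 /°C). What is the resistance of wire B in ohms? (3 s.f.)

R ∝ ρL/d² with ρ ∝ (1+αΔT), so R_B/R_A = (1 − 39.1/100)⁻² × (1 − 0.0036×70.4)
= 2.696 × 0.7466 = 2.013
R_B = 2.013 × 69.1 = 139 Ω

139 Ω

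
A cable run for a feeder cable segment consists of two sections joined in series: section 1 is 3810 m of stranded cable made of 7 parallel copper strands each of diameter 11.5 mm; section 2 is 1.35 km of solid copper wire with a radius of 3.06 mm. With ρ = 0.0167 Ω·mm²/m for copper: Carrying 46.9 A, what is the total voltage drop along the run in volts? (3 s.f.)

ρ = 0.0167 Ω·mm²/m = 1.67×10^-8 Ω·m
Section 1: A_strand = π(5.7500e-03)² = 1.039e-04 m²; R₁ = ρL/(N·A_s) = (1.67×10^-8)(3810)/(7×1.039e-04) = 0.08751 Ω
Section 2: A = πr² = π(3.0600e-03 m)² = 2.942e-05 m²
R₂ = (1.67×10^-8)(1350)/(2.942e-05) = 0.7664 Ω
R = R₁ + R₂ = 0.8539 Ω
V = IR = 46.9 × 0.8539 = 40.0 V

40.0 V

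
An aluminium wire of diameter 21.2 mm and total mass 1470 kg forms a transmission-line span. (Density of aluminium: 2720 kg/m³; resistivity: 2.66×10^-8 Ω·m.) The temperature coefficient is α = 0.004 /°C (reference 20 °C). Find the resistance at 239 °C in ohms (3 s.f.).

A = π(d/2)² = π(1.0600e-02 m)² = 3.5299e-04 m²
L = m/(density·A) = 1470/(2720×3.5299e-04) = 1531 m
R = ρL/A = (2.66×10^-8)(1531)/(3.5299e-04) = 0.1154 Ω
R(239 °C) = 0.1154 × (1 + 0.004×219) = 0.216 Ω

0.216 Ω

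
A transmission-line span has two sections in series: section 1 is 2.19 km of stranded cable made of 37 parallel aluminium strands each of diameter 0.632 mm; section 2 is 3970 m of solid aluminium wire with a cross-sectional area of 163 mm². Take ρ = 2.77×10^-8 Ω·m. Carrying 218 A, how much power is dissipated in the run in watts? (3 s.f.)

Section 1: A_strand = π(3.1600e-04)² = 3.137e-07 m²; R₁ = ρL/(N·A_s) = (2.77×10^-8)(2190)/(37×3.137e-07) = 5.226 Ω
Section 2: A = 163 mm² = 1.630e-04 m²
R₂ = (2.77×10^-8)(3970)/(1.630e-04) = 0.6747 Ω
R = R₁ + R₂ = 5.901 Ω
P = I²R = (218)² × 5.901 = 2.80×10^5 W

2.80×10^5 W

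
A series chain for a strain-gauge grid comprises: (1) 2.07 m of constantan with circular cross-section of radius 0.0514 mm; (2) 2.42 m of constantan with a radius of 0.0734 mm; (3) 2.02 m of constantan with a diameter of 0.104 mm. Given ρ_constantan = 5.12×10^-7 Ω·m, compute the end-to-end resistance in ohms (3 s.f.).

323 Ω

Seg 1: A = πr² = π(5.1400e-05 m)² = 8.300e-09 m²
R_1 = (5.12×10^-7)(2.07)/(8.300e-09) = 127.7 Ω
Seg 2: A = πr² = π(7.3400e-05 m)² = 1.693e-08 m²
R_2 = (5.12×10^-7)(2.42)/(1.693e-08) = 73.21 Ω
Seg 3: A = π(d/2)² = π(5.2000e-05 m)² = 8.495e-09 m²
R_3 = (5.12×10^-7)(2.02)/(8.495e-09) = 121.7 Ω
R_total = R_1 + R_2 + R_3 = 323 Ω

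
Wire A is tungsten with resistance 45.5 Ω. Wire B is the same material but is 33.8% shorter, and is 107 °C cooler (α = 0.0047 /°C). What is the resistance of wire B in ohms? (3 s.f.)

15.0 Ω

R ∝ ρL/d² with ρ ∝ (1+αΔT), so R_B/R_A = (1 − 33.8/100) × (1 − 0.0047×107)
= 0.662 × 0.4971 = 0.3291
R_B = 0.3291 × 45.5 = 15.0 Ω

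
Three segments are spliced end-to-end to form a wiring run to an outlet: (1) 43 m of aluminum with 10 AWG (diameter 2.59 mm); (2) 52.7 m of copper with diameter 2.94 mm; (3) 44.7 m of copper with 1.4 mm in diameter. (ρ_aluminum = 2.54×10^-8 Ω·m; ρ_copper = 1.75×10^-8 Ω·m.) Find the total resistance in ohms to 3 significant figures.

0.851 Ω

Seg 1: A = π(2.59/2 mm)² = π(1.2950e-03 m)² = 5.269e-06 m²
R_1 = (2.54×10^-8)(43)/(5.269e-06) = 0.2073 Ω
Seg 2: A = π(d/2)² = π(1.4700e-03 m)² = 6.789e-06 m²
R_2 = (1.75×10^-8)(52.7)/(6.789e-06) = 0.1359 Ω
Seg 3: A = π(d/2)² = π(7.0000e-04 m)² = 1.539e-06 m²
R_3 = (1.75×10^-8)(44.7)/(1.539e-06) = 0.5082 Ω
R_total = R_1 + R_2 + R_3 = 0.851 Ω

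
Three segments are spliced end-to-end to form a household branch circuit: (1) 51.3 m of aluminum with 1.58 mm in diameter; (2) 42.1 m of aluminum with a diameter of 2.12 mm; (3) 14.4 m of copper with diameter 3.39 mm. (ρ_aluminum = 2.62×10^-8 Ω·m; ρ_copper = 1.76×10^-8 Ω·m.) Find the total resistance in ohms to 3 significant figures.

Seg 1: A = π(d/2)² = π(7.9000e-04 m)² = 1.961e-06 m²
R_1 = (2.62×10^-8)(51.3)/(1.961e-06) = 0.6855 Ω
Seg 2: A = π(d/2)² = π(1.0600e-03 m)² = 3.530e-06 m²
R_2 = (2.62×10^-8)(42.1)/(3.530e-06) = 0.3125 Ω
Seg 3: A = π(d/2)² = π(1.6950e-03 m)² = 9.026e-06 m²
R_3 = (1.76×10^-8)(14.4)/(9.026e-06) = 0.02808 Ω
R_total = R_1 + R_2 + R_3 = 1.03 Ω

1.03 Ω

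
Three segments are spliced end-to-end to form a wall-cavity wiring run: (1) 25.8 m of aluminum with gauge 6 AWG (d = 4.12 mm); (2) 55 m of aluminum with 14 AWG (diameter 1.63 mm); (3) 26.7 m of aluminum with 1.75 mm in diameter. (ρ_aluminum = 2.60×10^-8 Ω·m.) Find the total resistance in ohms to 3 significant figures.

Seg 1: A = π(4.12/2 mm)² = π(2.0600e-03 m)² = 1.333e-05 m²
R_1 = (2.60×10^-8)(25.8)/(1.333e-05) = 0.05032 Ω
Seg 2: A = π(1.63/2 mm)² = π(8.1500e-04 m)² = 2.087e-06 m²
R_2 = (2.60×10^-8)(55)/(2.087e-06) = 0.6853 Ω
Seg 3: A = π(d/2)² = π(8.7500e-04 m)² = 2.405e-06 m²
R_3 = (2.60×10^-8)(26.7)/(2.405e-06) = 0.2886 Ω
R_total = R_1 + R_2 + R_3 = 1.02 Ω

1.02 Ω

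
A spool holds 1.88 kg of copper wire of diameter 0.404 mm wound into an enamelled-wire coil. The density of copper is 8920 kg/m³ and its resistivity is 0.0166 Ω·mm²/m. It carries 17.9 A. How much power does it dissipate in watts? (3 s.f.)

ρ = 0.0166 Ω·mm²/m = 1.66×10^-8 Ω·m
A = π(d/2)² = π(2.0200e-04 m)² = 1.2819e-07 m²
L = m/(density·A) = 1.88/(8920×1.2819e-07) = 1644 m
R = ρL/A = (1.66×10^-8)(1644)/(1.2819e-07) = 212.9 Ω
P = I²R = (17.9)² × 212.9 = 68200 W

68200 W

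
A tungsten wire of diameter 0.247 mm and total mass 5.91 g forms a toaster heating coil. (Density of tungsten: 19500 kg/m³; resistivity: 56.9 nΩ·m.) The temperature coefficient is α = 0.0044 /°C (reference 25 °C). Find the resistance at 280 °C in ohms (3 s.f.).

ρ = 56.9 nΩ·m = 5.69×10^-8 Ω·m
A = π(d/2)² = π(1.2350e-04 m)² = 4.7916e-08 m²
L = m/(density·A) = 0.00591/(19500×4.7916e-08) = 6.325 m
R = ρL/A = (5.69×10^-8)(6.325)/(4.7916e-08) = 7.511 Ω
R(280 °C) = 7.511 × (1 + 0.0044×255) = 15.9 Ω

15.9 Ω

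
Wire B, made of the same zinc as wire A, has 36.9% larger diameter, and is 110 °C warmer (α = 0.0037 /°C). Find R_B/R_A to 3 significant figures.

0.751

R ∝ ρL/d² with ρ ∝ (1+αΔT), so R_B/R_A = (1 + 36.9/100)⁻² × (1 + 0.0037×110)
= 0.5336 × 1.407 = 0.751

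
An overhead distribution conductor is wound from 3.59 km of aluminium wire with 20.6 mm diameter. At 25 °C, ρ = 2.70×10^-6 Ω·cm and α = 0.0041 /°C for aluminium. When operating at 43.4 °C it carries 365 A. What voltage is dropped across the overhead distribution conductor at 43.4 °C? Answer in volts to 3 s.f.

ρ = 2.70×10^-6 Ω·cm = 2.70×10^-8 Ω·m
A = π(d/2)² = π(1.0300e-02 m)² = 3.333e-04 m²
R₍25₎ = ρL/A = (2.70×10^-8)(3590)/(3.333e-04) = 0.2908 Ω
R₍43.4₎ = R₍25₎(1 + αΔT) = 0.2908 × (1 + 0.0041×18.4) = 0.3128 Ω
V = IR = 365 × 0.3128 = 114 V

114 V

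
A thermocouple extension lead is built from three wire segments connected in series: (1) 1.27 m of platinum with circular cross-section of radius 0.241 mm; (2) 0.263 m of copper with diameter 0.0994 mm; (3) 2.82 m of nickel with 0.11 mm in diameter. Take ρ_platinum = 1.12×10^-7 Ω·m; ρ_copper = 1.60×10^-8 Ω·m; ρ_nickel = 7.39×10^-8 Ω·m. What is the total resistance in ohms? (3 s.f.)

Seg 1: A = πr² = π(2.4100e-04 m)² = 1.825e-07 m²
R_1 = (1.12×10^-7)(1.27)/(1.825e-07) = 0.7795 Ω
Seg 2: A = π(d/2)² = π(4.9700e-05 m)² = 7.760e-09 m²
R_2 = (1.60×10^-8)(0.263)/(7.760e-09) = 0.5423 Ω
Seg 3: A = π(d/2)² = π(5.5000e-05 m)² = 9.503e-09 m²
R_3 = (7.39×10^-8)(2.82)/(9.503e-09) = 21.93 Ω
R_total = R_1 + R_2 + R_3 = 23.3 Ω

23.3 Ω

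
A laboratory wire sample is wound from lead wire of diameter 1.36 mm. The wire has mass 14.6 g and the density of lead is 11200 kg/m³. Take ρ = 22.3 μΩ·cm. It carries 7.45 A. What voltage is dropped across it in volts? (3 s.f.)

1.03 V

ρ = 22.3 μΩ·cm = 2.23×10^-7 Ω·m
A = π(d/2)² = π(6.8000e-04 m)² = 1.4527e-06 m²
L = m/(density·A) = 0.0146/(11200×1.4527e-06) = 0.8974 m
R = ρL/A = (2.23×10^-7)(0.8974)/(1.4527e-06) = 0.1378 Ω
V = IR = 7.45 × 0.1378 = 1.03 V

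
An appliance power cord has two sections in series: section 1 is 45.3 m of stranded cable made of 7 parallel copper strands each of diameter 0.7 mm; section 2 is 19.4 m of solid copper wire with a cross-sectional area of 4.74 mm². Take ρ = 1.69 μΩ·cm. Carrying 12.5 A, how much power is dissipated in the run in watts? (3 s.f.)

55.2 W

ρ = 1.69 μΩ·cm = 1.69×10^-8 Ω·m
Section 1: A_strand = π(3.5000e-04)² = 3.848e-07 m²; R₁ = ρL/(N·A_s) = (1.69×10^-8)(45.3)/(7×3.848e-07) = 0.2842 Ω
Section 2: A = 4.74 mm² = 4.740e-06 m²
R₂ = (1.69×10^-8)(19.4)/(4.740e-06) = 0.06917 Ω
R = R₁ + R₂ = 0.3534 Ω
P = I²R = (12.5)² × 0.3534 = 55.2 W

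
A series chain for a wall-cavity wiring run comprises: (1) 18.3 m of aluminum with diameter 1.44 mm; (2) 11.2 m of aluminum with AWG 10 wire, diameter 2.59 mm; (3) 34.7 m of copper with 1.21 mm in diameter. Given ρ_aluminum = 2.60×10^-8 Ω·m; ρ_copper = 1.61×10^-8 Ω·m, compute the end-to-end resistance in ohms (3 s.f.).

0.833 Ω

Seg 1: A = π(d/2)² = π(7.2000e-04 m)² = 1.629e-06 m²
R_1 = (2.60×10^-8)(18.3)/(1.629e-06) = 0.2922 Ω
Seg 2: A = π(2.59/2 mm)² = π(1.2950e-03 m)² = 5.269e-06 m²
R_2 = (2.60×10^-8)(11.2)/(5.269e-06) = 0.05527 Ω
Seg 3: A = π(d/2)² = π(6.0500e-04 m)² = 1.150e-06 m²
R_3 = (1.61×10^-8)(34.7)/(1.150e-06) = 0.4858 Ω
R_total = R_1 + R_2 + R_3 = 0.833 Ω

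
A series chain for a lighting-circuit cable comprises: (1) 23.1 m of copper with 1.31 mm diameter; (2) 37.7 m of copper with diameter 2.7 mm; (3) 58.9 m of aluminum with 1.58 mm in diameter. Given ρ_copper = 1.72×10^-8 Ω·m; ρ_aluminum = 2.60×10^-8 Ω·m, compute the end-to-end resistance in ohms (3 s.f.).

1.19 Ω

Seg 1: A = π(d/2)² = π(6.5500e-04 m)² = 1.348e-06 m²
R_1 = (1.72×10^-8)(23.1)/(1.348e-06) = 0.2948 Ω
Seg 2: A = π(d/2)² = π(1.3500e-03 m)² = 5.726e-06 m²
R_2 = (1.72×10^-8)(37.7)/(5.726e-06) = 0.1133 Ω
Seg 3: A = π(d/2)² = π(7.9000e-04 m)² = 1.961e-06 m²
R_3 = (2.60×10^-8)(58.9)/(1.961e-06) = 0.7811 Ω
R_total = R_1 + R_2 + R_3 = 1.19 Ω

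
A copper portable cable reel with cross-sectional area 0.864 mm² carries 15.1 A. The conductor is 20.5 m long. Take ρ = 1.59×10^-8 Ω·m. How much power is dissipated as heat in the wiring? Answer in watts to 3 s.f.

A = 0.864 mm² = 8.640e-07 m²
R = ρL/A = (1.59×10^-8)(20.5)/(8.640e-07) = 0.3773 Ω
P = I²R = (15.1)² × 0.3773 = 86.0 W

86.0 W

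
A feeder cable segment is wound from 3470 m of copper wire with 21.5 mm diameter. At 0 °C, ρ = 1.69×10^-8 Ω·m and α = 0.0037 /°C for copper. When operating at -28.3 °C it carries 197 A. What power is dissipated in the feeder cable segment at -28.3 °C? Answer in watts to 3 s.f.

5610 W

A = π(d/2)² = π(1.0750e-02 m)² = 3.631e-04 m²
R₍0₎ = ρL/A = (1.69×10^-8)(3470)/(3.631e-04) = 0.1615 Ω
R₍-28.3₎ = R₍0₎(1 + αΔT) = 0.1615 × (1 + 0.0037×-28.3) = 0.1446 Ω
P = I²R = (197)² × 0.1446 = 5610 W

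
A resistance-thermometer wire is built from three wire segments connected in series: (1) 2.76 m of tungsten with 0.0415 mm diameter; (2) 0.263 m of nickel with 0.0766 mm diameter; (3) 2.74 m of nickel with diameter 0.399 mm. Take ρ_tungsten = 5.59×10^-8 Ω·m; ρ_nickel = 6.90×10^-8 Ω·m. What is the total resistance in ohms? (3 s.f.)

Seg 1: A = π(d/2)² = π(2.0750e-05 m)² = 1.353e-09 m²
R_1 = (5.59×10^-8)(2.76)/(1.353e-09) = 114.1 Ω
Seg 2: A = π(d/2)² = π(3.8300e-05 m)² = 4.608e-09 m²
R_2 = (6.90×10^-8)(0.263)/(4.608e-09) = 3.938 Ω
Seg 3: A = π(d/2)² = π(1.9950e-04 m)² = 1.250e-07 m²
R_3 = (6.90×10^-8)(2.74)/(1.250e-07) = 1.512 Ω
R_total = R_1 + R_2 + R_3 = 120 Ω

120 Ω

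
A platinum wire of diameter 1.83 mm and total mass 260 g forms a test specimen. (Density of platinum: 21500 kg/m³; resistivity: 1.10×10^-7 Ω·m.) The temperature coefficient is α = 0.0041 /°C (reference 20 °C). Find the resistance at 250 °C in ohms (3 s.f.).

0.374 Ω

A = π(d/2)² = π(9.1500e-04 m)² = 2.6302e-06 m²
L = m/(density·A) = 0.26/(21500×2.6302e-06) = 4.598 m
R = ρL/A = (1.10×10^-7)(4.598)/(2.6302e-06) = 0.1923 Ω
R(250 °C) = 0.1923 × (1 + 0.0041×230) = 0.374 Ω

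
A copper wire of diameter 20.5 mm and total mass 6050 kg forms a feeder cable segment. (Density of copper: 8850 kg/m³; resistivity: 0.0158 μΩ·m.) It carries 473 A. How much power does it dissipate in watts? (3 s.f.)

ρ = 0.0158 μΩ·m = 1.58×10^-8 Ω·m
A = π(d/2)² = π(1.0250e-02 m)² = 3.3006e-04 m²
L = m/(density·A) = 6050/(8850×3.3006e-04) = 2071 m
R = ρL/A = (1.58×10^-8)(2071)/(3.3006e-04) = 0.09915 Ω
P = I²R = (473)² × 0.09915 = 22200 W

22200 W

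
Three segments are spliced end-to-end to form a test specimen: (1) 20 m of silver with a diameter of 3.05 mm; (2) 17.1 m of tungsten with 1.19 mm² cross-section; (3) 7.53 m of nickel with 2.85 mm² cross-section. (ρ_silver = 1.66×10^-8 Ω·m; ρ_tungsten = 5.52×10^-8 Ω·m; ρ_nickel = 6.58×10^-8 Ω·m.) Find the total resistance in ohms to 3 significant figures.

Seg 1: A = π(d/2)² = π(1.5250e-03 m)² = 7.306e-06 m²
R_1 = (1.66×10^-8)(20)/(7.306e-06) = 0.04544 Ω
Seg 2: A = 1.19 mm² = 1.190e-06 m²
R_2 = (5.52×10^-8)(17.1)/(1.190e-06) = 0.7932 Ω
Seg 3: A = 2.85 mm² = 2.850e-06 m²
R_3 = (6.58×10^-8)(7.53)/(2.850e-06) = 0.1739 Ω
R_total = R_1 + R_2 + R_3 = 1.01 Ω

1.01 Ω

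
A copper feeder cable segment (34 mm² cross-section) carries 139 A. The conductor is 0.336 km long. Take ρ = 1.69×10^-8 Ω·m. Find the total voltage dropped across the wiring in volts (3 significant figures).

A = 34 mm² = 3.400e-05 m²
R = ρL/A = (1.69×10^-8)(336)/(3.400e-05) = 0.167 Ω
V = IR = 139 × 0.167 = 23.2 V

23.2 V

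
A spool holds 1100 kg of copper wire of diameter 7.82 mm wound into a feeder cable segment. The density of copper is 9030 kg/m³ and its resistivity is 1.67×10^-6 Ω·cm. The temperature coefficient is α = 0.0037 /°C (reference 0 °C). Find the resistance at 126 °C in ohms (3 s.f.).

1.29 Ω

ρ = 1.67×10^-6 Ω·cm = 1.67×10^-8 Ω·m
A = π(d/2)² = π(3.9100e-03 m)² = 4.8029e-05 m²
L = m/(density·A) = 1100/(9030×4.8029e-05) = 2536 m
R = ρL/A = (1.67×10^-8)(2536)/(4.8029e-05) = 0.8819 Ω
R(126 °C) = 0.8819 × (1 + 0.0037×126) = 1.29 Ω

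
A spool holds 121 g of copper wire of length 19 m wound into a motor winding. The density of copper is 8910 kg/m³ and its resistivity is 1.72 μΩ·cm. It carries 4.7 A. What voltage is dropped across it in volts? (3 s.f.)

2.15 V

ρ = 1.72 μΩ·cm = 1.72×10^-8 Ω·m
A = m/(density·L) = 0.121/(8910×19) = 7.1475e-07 m²
R = ρL/A = (1.72×10^-8)(19)/(7.1475e-07) = 0.4572 Ω
V = IR = 4.7 × 0.4572 = 2.15 V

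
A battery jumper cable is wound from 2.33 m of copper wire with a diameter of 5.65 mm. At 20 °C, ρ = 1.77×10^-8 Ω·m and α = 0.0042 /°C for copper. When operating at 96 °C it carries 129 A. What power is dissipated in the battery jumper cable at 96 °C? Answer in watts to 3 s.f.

A = π(d/2)² = π(2.8250e-03 m)² = 2.507e-05 m²
R₍20₎ = ρL/A = (1.77×10^-8)(2.33)/(2.507e-05) = 0.001645 Ω
R₍96₎ = R₍20₎(1 + αΔT) = 0.001645 × (1 + 0.0042×76) = 0.00217 Ω
P = I²R = (129)² × 0.00217 = 36.1 W

36.1 W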